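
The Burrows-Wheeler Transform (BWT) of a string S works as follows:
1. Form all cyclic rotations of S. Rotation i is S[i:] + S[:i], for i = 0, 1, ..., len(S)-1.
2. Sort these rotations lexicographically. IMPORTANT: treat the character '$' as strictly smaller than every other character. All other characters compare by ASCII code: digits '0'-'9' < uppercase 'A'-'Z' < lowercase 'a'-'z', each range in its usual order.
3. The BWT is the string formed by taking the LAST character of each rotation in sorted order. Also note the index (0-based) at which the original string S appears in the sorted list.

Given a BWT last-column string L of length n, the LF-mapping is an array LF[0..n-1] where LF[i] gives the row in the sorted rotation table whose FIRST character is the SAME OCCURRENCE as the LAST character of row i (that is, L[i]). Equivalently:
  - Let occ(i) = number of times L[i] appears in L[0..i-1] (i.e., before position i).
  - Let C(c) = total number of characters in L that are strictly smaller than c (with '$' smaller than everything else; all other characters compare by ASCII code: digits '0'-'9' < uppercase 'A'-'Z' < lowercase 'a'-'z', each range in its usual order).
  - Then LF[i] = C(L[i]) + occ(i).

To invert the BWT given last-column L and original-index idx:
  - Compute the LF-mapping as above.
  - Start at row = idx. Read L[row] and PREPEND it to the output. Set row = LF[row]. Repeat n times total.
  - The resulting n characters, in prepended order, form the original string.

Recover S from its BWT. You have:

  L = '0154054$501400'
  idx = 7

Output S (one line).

Answer: 1450050540410$

Derivation:
LF mapping: 1 6 11 8 2 12 9 0 13 3 7 10 4 5
Walk LF starting at row 7, prepending L[row]:
  step 1: row=7, L[7]='$', prepend. Next row=LF[7]=0
  step 2: row=0, L[0]='0', prepend. Next row=LF[0]=1
  step 3: row=1, L[1]='1', prepend. Next row=LF[1]=6
  step 4: row=6, L[6]='4', prepend. Next row=LF[6]=9
  step 5: row=9, L[9]='0', prepend. Next row=LF[9]=3
  step 6: row=3, L[3]='4', prepend. Next row=LF[3]=8
  step 7: row=8, L[8]='5', prepend. Next row=LF[8]=13
  step 8: row=13, L[13]='0', prepend. Next row=LF[13]=5
  step 9: row=5, L[5]='5', prepend. Next row=LF[5]=12
  step 10: row=12, L[12]='0', prepend. Next row=LF[12]=4
  step 11: row=4, L[4]='0', prepend. Next row=LF[4]=2
  step 12: row=2, L[2]='5', prepend. Next row=LF[2]=11
  step 13: row=11, L[11]='4', prepend. Next row=LF[11]=10
  step 14: row=10, L[10]='1', prepend. Next row=LF[10]=7
Reversed output: 1450050540410$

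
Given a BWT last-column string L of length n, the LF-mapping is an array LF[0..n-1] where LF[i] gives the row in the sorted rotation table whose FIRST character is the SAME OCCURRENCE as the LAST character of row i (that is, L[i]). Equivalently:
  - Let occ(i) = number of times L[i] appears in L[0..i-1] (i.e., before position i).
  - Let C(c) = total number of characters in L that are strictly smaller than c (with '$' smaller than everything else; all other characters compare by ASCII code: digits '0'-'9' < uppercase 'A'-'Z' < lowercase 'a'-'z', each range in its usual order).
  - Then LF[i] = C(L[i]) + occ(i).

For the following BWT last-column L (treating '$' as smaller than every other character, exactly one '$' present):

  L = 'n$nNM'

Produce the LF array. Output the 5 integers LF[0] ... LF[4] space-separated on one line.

Char counts: '$':1, 'M':1, 'N':1, 'n':2
C (first-col start): C('$')=0, C('M')=1, C('N')=2, C('n')=3
L[0]='n': occ=0, LF[0]=C('n')+0=3+0=3
L[1]='$': occ=0, LF[1]=C('$')+0=0+0=0
L[2]='n': occ=1, LF[2]=C('n')+1=3+1=4
L[3]='N': occ=0, LF[3]=C('N')+0=2+0=2
L[4]='M': occ=0, LF[4]=C('M')+0=1+0=1

Answer: 3 0 4 2 1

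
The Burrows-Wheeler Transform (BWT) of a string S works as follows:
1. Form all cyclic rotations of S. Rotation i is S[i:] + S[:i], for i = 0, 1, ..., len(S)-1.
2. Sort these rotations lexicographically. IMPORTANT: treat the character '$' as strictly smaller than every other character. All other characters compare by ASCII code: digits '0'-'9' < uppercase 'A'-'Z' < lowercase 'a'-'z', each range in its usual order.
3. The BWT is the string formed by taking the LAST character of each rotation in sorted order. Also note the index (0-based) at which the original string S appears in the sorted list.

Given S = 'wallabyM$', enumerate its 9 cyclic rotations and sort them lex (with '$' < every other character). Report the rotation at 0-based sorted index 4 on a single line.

Answer: byM$walla

Derivation:
All 9 rotations (rotation i = S[i:]+S[:i]):
  rot[0] = wallabyM$
  rot[1] = allabyM$w
  rot[2] = llabyM$wa
  rot[3] = labyM$wal
  rot[4] = abyM$wall
  rot[5] = byM$walla
  rot[6] = yM$wallab
  rot[7] = M$wallaby
  rot[8] = $wallabyM
Sorted (with $ < everything):
  sorted[0] = $wallabyM
  sorted[1] = M$wallaby
  sorted[2] = abyM$wall
  sorted[3] = allabyM$w
  sorted[4] = byM$walla
  sorted[5] = labyM$wal
  sorted[6] = llabyM$wa
  sorted[7] = wallabyM$
  sorted[8] = yM$wallab
sorted[4] = byM$walla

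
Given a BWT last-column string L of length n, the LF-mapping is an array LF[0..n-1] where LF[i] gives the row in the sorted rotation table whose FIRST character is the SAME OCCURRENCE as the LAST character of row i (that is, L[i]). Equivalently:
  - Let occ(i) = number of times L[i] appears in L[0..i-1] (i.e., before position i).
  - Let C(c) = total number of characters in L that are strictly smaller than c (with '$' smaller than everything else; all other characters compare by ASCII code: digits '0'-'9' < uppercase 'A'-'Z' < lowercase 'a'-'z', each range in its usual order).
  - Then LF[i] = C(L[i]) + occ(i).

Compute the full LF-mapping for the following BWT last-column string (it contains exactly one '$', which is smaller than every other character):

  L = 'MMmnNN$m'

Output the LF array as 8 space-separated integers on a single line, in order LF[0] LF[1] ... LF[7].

Char counts: '$':1, 'M':2, 'N':2, 'm':2, 'n':1
C (first-col start): C('$')=0, C('M')=1, C('N')=3, C('m')=5, C('n')=7
L[0]='M': occ=0, LF[0]=C('M')+0=1+0=1
L[1]='M': occ=1, LF[1]=C('M')+1=1+1=2
L[2]='m': occ=0, LF[2]=C('m')+0=5+0=5
L[3]='n': occ=0, LF[3]=C('n')+0=7+0=7
L[4]='N': occ=0, LF[4]=C('N')+0=3+0=3
L[5]='N': occ=1, LF[5]=C('N')+1=3+1=4
L[6]='$': occ=0, LF[6]=C('$')+0=0+0=0
L[7]='m': occ=1, LF[7]=C('m')+1=5+1=6

Answer: 1 2 5 7 3 4 0 6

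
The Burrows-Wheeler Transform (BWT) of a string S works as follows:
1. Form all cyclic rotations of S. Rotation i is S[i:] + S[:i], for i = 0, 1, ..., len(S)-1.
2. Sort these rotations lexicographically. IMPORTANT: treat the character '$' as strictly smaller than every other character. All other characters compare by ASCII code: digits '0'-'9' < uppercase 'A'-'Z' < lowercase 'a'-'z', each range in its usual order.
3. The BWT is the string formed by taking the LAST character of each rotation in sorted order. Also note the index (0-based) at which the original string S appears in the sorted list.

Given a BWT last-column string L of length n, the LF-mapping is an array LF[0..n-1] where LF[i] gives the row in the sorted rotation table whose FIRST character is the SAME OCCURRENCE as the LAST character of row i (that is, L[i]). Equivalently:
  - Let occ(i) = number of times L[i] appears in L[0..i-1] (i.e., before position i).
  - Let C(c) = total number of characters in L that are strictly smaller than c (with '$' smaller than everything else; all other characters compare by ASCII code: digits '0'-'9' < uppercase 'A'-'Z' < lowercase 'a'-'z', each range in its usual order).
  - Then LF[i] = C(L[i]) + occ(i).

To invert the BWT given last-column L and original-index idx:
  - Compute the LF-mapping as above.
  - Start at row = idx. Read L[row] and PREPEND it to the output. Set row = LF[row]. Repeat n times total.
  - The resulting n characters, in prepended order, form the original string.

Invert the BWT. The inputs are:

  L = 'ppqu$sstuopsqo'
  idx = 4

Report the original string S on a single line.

LF mapping: 3 4 6 12 0 8 9 11 13 1 5 10 7 2
Walk LF starting at row 4, prepending L[row]:
  step 1: row=4, L[4]='$', prepend. Next row=LF[4]=0
  step 2: row=0, L[0]='p', prepend. Next row=LF[0]=3
  step 3: row=3, L[3]='u', prepend. Next row=LF[3]=12
  step 4: row=12, L[12]='q', prepend. Next row=LF[12]=7
  step 5: row=7, L[7]='t', prepend. Next row=LF[7]=11
  step 6: row=11, L[11]='s', prepend. Next row=LF[11]=10
  step 7: row=10, L[10]='p', prepend. Next row=LF[10]=5
  step 8: row=5, L[5]='s', prepend. Next row=LF[5]=8
  step 9: row=8, L[8]='u', prepend. Next row=LF[8]=13
  step 10: row=13, L[13]='o', prepend. Next row=LF[13]=2
  step 11: row=2, L[2]='q', prepend. Next row=LF[2]=6
  step 12: row=6, L[6]='s', prepend. Next row=LF[6]=9
  step 13: row=9, L[9]='o', prepend. Next row=LF[9]=1
  step 14: row=1, L[1]='p', prepend. Next row=LF[1]=4
Reversed output: posqouspstqup$

Answer: posqouspstqup$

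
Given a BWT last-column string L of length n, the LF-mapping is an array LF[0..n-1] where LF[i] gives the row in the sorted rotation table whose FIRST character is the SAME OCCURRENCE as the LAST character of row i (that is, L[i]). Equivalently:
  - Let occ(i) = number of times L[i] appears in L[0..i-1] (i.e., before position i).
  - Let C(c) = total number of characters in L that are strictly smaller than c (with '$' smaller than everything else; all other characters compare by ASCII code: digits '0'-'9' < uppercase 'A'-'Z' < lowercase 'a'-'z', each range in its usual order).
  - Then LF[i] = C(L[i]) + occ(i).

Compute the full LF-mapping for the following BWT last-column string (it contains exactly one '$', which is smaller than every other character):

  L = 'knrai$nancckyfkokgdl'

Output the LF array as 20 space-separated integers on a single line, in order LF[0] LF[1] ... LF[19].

Char counts: '$':1, 'a':2, 'c':2, 'd':1, 'f':1, 'g':1, 'i':1, 'k':4, 'l':1, 'n':3, 'o':1, 'r':1, 'y':1
C (first-col start): C('$')=0, C('a')=1, C('c')=3, C('d')=5, C('f')=6, C('g')=7, C('i')=8, C('k')=9, C('l')=13, C('n')=14, C('o')=17, C('r')=18, C('y')=19
L[0]='k': occ=0, LF[0]=C('k')+0=9+0=9
L[1]='n': occ=0, LF[1]=C('n')+0=14+0=14
L[2]='r': occ=0, LF[2]=C('r')+0=18+0=18
L[3]='a': occ=0, LF[3]=C('a')+0=1+0=1
L[4]='i': occ=0, LF[4]=C('i')+0=8+0=8
L[5]='$': occ=0, LF[5]=C('$')+0=0+0=0
L[6]='n': occ=1, LF[6]=C('n')+1=14+1=15
L[7]='a': occ=1, LF[7]=C('a')+1=1+1=2
L[8]='n': occ=2, LF[8]=C('n')+2=14+2=16
L[9]='c': occ=0, LF[9]=C('c')+0=3+0=3
L[10]='c': occ=1, LF[10]=C('c')+1=3+1=4
L[11]='k': occ=1, LF[11]=C('k')+1=9+1=10
L[12]='y': occ=0, LF[12]=C('y')+0=19+0=19
L[13]='f': occ=0, LF[13]=C('f')+0=6+0=6
L[14]='k': occ=2, LF[14]=C('k')+2=9+2=11
L[15]='o': occ=0, LF[15]=C('o')+0=17+0=17
L[16]='k': occ=3, LF[16]=C('k')+3=9+3=12
L[17]='g': occ=0, LF[17]=C('g')+0=7+0=7
L[18]='d': occ=0, LF[18]=C('d')+0=5+0=5
L[19]='l': occ=0, LF[19]=C('l')+0=13+0=13

Answer: 9 14 18 1 8 0 15 2 16 3 4 10 19 6 11 17 12 7 5 13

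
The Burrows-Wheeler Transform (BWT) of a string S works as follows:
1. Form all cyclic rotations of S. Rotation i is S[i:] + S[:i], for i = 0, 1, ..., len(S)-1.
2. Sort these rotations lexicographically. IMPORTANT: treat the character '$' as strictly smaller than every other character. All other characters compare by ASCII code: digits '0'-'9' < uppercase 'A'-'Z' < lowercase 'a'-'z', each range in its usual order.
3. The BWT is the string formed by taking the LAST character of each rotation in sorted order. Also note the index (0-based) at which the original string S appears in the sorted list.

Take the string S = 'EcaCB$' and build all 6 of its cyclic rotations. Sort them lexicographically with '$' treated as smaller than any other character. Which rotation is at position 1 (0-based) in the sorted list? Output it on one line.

Answer: B$EcaC

Derivation:
All 6 rotations (rotation i = S[i:]+S[:i]):
  rot[0] = EcaCB$
  rot[1] = caCB$E
  rot[2] = aCB$Ec
  rot[3] = CB$Eca
  rot[4] = B$EcaC
  rot[5] = $EcaCB
Sorted (with $ < everything):
  sorted[0] = $EcaCB
  sorted[1] = B$EcaC
  sorted[2] = CB$Eca
  sorted[3] = EcaCB$
  sorted[4] = aCB$Ec
  sorted[5] = caCB$E
sorted[1] = B$EcaC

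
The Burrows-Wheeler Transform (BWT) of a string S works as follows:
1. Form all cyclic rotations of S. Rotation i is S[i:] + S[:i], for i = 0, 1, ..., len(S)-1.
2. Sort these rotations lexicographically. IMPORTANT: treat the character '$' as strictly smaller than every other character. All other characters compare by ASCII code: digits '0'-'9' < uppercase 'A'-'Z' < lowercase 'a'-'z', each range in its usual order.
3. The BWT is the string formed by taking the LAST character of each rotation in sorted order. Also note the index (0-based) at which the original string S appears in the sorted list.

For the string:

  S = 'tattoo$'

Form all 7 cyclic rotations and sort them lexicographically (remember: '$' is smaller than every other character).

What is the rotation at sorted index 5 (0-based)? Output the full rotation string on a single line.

All 7 rotations (rotation i = S[i:]+S[:i]):
  rot[0] = tattoo$
  rot[1] = attoo$t
  rot[2] = ttoo$ta
  rot[3] = too$tat
  rot[4] = oo$tatt
  rot[5] = o$tatto
  rot[6] = $tattoo
Sorted (with $ < everything):
  sorted[0] = $tattoo
  sorted[1] = attoo$t
  sorted[2] = o$tatto
  sorted[3] = oo$tatt
  sorted[4] = tattoo$
  sorted[5] = too$tat
  sorted[6] = ttoo$ta
sorted[5] = too$tat

Answer: too$tat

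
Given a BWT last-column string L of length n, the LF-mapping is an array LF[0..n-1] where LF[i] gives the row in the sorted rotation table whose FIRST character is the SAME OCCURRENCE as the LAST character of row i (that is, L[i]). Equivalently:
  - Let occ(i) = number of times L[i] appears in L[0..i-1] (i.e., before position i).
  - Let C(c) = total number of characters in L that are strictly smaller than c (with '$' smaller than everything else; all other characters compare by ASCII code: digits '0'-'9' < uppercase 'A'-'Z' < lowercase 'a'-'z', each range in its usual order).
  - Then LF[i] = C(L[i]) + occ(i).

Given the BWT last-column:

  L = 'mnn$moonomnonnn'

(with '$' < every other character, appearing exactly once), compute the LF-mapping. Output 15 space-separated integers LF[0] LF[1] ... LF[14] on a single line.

Answer: 1 4 5 0 2 11 12 6 13 3 7 14 8 9 10

Derivation:
Char counts: '$':1, 'm':3, 'n':7, 'o':4
C (first-col start): C('$')=0, C('m')=1, C('n')=4, C('o')=11
L[0]='m': occ=0, LF[0]=C('m')+0=1+0=1
L[1]='n': occ=0, LF[1]=C('n')+0=4+0=4
L[2]='n': occ=1, LF[2]=C('n')+1=4+1=5
L[3]='$': occ=0, LF[3]=C('$')+0=0+0=0
L[4]='m': occ=1, LF[4]=C('m')+1=1+1=2
L[5]='o': occ=0, LF[5]=C('o')+0=11+0=11
L[6]='o': occ=1, LF[6]=C('o')+1=11+1=12
L[7]='n': occ=2, LF[7]=C('n')+2=4+2=6
L[8]='o': occ=2, LF[8]=C('o')+2=11+2=13
L[9]='m': occ=2, LF[9]=C('m')+2=1+2=3
L[10]='n': occ=3, LF[10]=C('n')+3=4+3=7
L[11]='o': occ=3, LF[11]=C('o')+3=11+3=14
L[12]='n': occ=4, LF[12]=C('n')+4=4+4=8
L[13]='n': occ=5, LF[13]=C('n')+5=4+5=9
L[14]='n': occ=6, LF[14]=C('n')+6=4+6=10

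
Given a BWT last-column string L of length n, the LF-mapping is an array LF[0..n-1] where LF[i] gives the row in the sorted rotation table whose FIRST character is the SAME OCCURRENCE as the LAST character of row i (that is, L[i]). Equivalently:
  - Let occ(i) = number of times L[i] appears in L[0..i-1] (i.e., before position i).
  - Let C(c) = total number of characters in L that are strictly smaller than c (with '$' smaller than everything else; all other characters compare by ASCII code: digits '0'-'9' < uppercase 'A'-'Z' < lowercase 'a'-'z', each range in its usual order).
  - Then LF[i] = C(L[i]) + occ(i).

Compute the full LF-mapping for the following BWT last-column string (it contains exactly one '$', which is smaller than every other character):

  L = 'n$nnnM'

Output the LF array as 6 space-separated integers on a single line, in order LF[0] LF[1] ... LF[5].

Char counts: '$':1, 'M':1, 'n':4
C (first-col start): C('$')=0, C('M')=1, C('n')=2
L[0]='n': occ=0, LF[0]=C('n')+0=2+0=2
L[1]='$': occ=0, LF[1]=C('$')+0=0+0=0
L[2]='n': occ=1, LF[2]=C('n')+1=2+1=3
L[3]='n': occ=2, LF[3]=C('n')+2=2+2=4
L[4]='n': occ=3, LF[4]=C('n')+3=2+3=5
L[5]='M': occ=0, LF[5]=C('M')+0=1+0=1

Answer: 2 0 3 4 5 1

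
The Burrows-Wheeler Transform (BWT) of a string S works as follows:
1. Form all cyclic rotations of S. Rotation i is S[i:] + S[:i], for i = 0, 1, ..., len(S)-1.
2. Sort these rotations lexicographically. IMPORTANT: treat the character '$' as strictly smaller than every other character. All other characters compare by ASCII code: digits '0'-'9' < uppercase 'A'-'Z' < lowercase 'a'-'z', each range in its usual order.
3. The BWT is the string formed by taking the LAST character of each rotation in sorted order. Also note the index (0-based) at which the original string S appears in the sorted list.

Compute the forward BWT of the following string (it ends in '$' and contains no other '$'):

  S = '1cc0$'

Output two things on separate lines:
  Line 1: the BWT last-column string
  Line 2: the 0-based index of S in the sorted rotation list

All 5 rotations (rotation i = S[i:]+S[:i]):
  rot[0] = 1cc0$
  rot[1] = cc0$1
  rot[2] = c0$1c
  rot[3] = 0$1cc
  rot[4] = $1cc0
Sorted (with $ < everything):
  sorted[0] = $1cc0  (last char: '0')
  sorted[1] = 0$1cc  (last char: 'c')
  sorted[2] = 1cc0$  (last char: '$')
  sorted[3] = c0$1c  (last char: 'c')
  sorted[4] = cc0$1  (last char: '1')
Last column: 0c$c1
Original string S is at sorted index 2

Answer: 0c$c1
2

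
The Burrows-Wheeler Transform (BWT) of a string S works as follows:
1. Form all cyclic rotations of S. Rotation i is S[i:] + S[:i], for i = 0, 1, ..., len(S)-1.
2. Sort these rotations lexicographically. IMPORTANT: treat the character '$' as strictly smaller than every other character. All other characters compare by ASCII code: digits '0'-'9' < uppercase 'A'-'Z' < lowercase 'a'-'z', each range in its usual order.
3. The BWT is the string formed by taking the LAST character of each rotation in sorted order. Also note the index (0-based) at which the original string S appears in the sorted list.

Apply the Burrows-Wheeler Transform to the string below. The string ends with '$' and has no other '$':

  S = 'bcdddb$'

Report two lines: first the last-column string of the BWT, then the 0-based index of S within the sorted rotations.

All 7 rotations (rotation i = S[i:]+S[:i]):
  rot[0] = bcdddb$
  rot[1] = cdddb$b
  rot[2] = dddb$bc
  rot[3] = ddb$bcd
  rot[4] = db$bcdd
  rot[5] = b$bcddd
  rot[6] = $bcdddb
Sorted (with $ < everything):
  sorted[0] = $bcdddb  (last char: 'b')
  sorted[1] = b$bcddd  (last char: 'd')
  sorted[2] = bcdddb$  (last char: '$')
  sorted[3] = cdddb$b  (last char: 'b')
  sorted[4] = db$bcdd  (last char: 'd')
  sorted[5] = ddb$bcd  (last char: 'd')
  sorted[6] = dddb$bc  (last char: 'c')
Last column: bd$bddc
Original string S is at sorted index 2

Answer: bd$bddc
2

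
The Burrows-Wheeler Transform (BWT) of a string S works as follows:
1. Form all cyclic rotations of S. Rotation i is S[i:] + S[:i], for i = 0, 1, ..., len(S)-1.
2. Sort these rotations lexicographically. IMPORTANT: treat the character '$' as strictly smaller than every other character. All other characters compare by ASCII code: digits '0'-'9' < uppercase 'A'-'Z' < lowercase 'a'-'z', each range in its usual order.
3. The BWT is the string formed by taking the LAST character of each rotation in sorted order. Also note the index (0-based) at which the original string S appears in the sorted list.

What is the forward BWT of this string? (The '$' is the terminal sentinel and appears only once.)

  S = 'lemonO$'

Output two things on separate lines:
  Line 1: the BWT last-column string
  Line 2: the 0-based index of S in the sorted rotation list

All 7 rotations (rotation i = S[i:]+S[:i]):
  rot[0] = lemonO$
  rot[1] = emonO$l
  rot[2] = monO$le
  rot[3] = onO$lem
  rot[4] = nO$lemo
  rot[5] = O$lemon
  rot[6] = $lemonO
Sorted (with $ < everything):
  sorted[0] = $lemonO  (last char: 'O')
  sorted[1] = O$lemon  (last char: 'n')
  sorted[2] = emonO$l  (last char: 'l')
  sorted[3] = lemonO$  (last char: '$')
  sorted[4] = monO$le  (last char: 'e')
  sorted[5] = nO$lemo  (last char: 'o')
  sorted[6] = onO$lem  (last char: 'm')
Last column: Onl$eom
Original string S is at sorted index 3

Answer: Onl$eom
3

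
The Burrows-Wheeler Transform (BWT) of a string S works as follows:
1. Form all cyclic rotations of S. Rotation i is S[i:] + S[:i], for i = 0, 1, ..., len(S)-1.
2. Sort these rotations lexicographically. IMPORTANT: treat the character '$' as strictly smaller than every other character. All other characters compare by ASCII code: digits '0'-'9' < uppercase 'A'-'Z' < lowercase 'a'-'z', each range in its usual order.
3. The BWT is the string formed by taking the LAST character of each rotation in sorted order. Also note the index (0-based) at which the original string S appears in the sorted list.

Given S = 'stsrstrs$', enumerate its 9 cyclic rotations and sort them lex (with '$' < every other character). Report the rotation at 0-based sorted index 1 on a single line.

Answer: rs$stsrst

Derivation:
All 9 rotations (rotation i = S[i:]+S[:i]):
  rot[0] = stsrstrs$
  rot[1] = tsrstrs$s
  rot[2] = srstrs$st
  rot[3] = rstrs$sts
  rot[4] = strs$stsr
  rot[5] = trs$stsrs
  rot[6] = rs$stsrst
  rot[7] = s$stsrstr
  rot[8] = $stsrstrs
Sorted (with $ < everything):
  sorted[0] = $stsrstrs
  sorted[1] = rs$stsrst
  sorted[2] = rstrs$sts
  sorted[3] = s$stsrstr
  sorted[4] = srstrs$st
  sorted[5] = strs$stsr
  sorted[6] = stsrstrs$
  sorted[7] = trs$stsrs
  sorted[8] = tsrstrs$s
sorted[1] = rs$stsrst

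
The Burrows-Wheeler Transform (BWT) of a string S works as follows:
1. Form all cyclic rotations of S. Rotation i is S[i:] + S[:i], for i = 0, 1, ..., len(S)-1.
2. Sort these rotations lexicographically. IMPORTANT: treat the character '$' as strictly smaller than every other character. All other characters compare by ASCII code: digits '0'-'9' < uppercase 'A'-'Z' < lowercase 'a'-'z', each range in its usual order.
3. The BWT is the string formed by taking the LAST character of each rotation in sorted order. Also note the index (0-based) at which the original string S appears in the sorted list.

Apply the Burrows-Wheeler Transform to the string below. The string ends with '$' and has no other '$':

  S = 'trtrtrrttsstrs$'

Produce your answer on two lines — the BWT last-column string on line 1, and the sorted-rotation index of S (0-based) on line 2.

Answer: sttttrrtsrsr$tr
12

Derivation:
All 15 rotations (rotation i = S[i:]+S[:i]):
  rot[0] = trtrtrrttsstrs$
  rot[1] = rtrtrrttsstrs$t
  rot[2] = trtrrttsstrs$tr
  rot[3] = rtrrttsstrs$trt
  rot[4] = trrttsstrs$trtr
  rot[5] = rrttsstrs$trtrt
  rot[6] = rttsstrs$trtrtr
  rot[7] = ttsstrs$trtrtrr
  rot[8] = tsstrs$trtrtrrt
  rot[9] = sstrs$trtrtrrtt
  rot[10] = strs$trtrtrrtts
  rot[11] = trs$trtrtrrttss
  rot[12] = rs$trtrtrrttsst
  rot[13] = s$trtrtrrttsstr
  rot[14] = $trtrtrrttsstrs
Sorted (with $ < everything):
  sorted[0] = $trtrtrrttsstrs  (last char: 's')
  sorted[1] = rrttsstrs$trtrt  (last char: 't')
  sorted[2] = rs$trtrtrrttsst  (last char: 't')
  sorted[3] = rtrrttsstrs$trt  (last char: 't')
  sorted[4] = rtrtrrttsstrs$t  (last char: 't')
  sorted[5] = rttsstrs$trtrtr  (last char: 'r')
  sorted[6] = s$trtrtrrttsstr  (last char: 'r')
  sorted[7] = sstrs$trtrtrrtt  (last char: 't')
  sorted[8] = strs$trtrtrrtts  (last char: 's')
  sorted[9] = trrttsstrs$trtr  (last char: 'r')
  sorted[10] = trs$trtrtrrttss  (last char: 's')
  sorted[11] = trtrrttsstrs$tr  (last char: 'r')
  sorted[12] = trtrtrrttsstrs$  (last char: '$')
  sorted[13] = tsstrs$trtrtrrt  (last char: 't')
  sorted[14] = ttsstrs$trtrtrr  (last char: 'r')
Last column: sttttrrtsrsr$tr
Original string S is at sorted index 12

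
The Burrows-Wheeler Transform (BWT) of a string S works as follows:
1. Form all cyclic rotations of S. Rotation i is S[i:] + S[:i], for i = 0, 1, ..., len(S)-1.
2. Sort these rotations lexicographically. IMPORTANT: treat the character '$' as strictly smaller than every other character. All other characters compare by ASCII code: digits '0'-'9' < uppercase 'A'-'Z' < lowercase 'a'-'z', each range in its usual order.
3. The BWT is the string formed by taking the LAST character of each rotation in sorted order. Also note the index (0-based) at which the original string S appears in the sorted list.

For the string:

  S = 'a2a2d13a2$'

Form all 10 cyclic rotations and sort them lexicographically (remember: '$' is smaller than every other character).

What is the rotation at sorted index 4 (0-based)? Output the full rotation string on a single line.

All 10 rotations (rotation i = S[i:]+S[:i]):
  rot[0] = a2a2d13a2$
  rot[1] = 2a2d13a2$a
  rot[2] = a2d13a2$a2
  rot[3] = 2d13a2$a2a
  rot[4] = d13a2$a2a2
  rot[5] = 13a2$a2a2d
  rot[6] = 3a2$a2a2d1
  rot[7] = a2$a2a2d13
  rot[8] = 2$a2a2d13a
  rot[9] = $a2a2d13a2
Sorted (with $ < everything):
  sorted[0] = $a2a2d13a2
  sorted[1] = 13a2$a2a2d
  sorted[2] = 2$a2a2d13a
  sorted[3] = 2a2d13a2$a
  sorted[4] = 2d13a2$a2a
  sorted[5] = 3a2$a2a2d1
  sorted[6] = a2$a2a2d13
  sorted[7] = a2a2d13a2$
  sorted[8] = a2d13a2$a2
  sorted[9] = d13a2$a2a2
sorted[4] = 2d13a2$a2a

Answer: 2d13a2$a2a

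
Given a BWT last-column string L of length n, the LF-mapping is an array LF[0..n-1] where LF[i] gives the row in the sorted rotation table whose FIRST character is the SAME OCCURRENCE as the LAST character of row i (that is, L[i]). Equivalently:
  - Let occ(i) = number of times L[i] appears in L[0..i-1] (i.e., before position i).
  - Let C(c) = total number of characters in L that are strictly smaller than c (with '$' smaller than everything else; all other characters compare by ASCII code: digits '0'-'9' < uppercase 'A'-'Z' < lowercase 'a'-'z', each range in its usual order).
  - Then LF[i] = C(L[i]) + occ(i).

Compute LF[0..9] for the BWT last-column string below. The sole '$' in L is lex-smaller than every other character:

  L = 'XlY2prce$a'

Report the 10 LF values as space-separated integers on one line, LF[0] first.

Char counts: '$':1, '2':1, 'X':1, 'Y':1, 'a':1, 'c':1, 'e':1, 'l':1, 'p':1, 'r':1
C (first-col start): C('$')=0, C('2')=1, C('X')=2, C('Y')=3, C('a')=4, C('c')=5, C('e')=6, C('l')=7, C('p')=8, C('r')=9
L[0]='X': occ=0, LF[0]=C('X')+0=2+0=2
L[1]='l': occ=0, LF[1]=C('l')+0=7+0=7
L[2]='Y': occ=0, LF[2]=C('Y')+0=3+0=3
L[3]='2': occ=0, LF[3]=C('2')+0=1+0=1
L[4]='p': occ=0, LF[4]=C('p')+0=8+0=8
L[5]='r': occ=0, LF[5]=C('r')+0=9+0=9
L[6]='c': occ=0, LF[6]=C('c')+0=5+0=5
L[7]='e': occ=0, LF[7]=C('e')+0=6+0=6
L[8]='$': occ=0, LF[8]=C('$')+0=0+0=0
L[9]='a': occ=0, LF[9]=C('a')+0=4+0=4

Answer: 2 7 3 1 8 9 5 6 0 4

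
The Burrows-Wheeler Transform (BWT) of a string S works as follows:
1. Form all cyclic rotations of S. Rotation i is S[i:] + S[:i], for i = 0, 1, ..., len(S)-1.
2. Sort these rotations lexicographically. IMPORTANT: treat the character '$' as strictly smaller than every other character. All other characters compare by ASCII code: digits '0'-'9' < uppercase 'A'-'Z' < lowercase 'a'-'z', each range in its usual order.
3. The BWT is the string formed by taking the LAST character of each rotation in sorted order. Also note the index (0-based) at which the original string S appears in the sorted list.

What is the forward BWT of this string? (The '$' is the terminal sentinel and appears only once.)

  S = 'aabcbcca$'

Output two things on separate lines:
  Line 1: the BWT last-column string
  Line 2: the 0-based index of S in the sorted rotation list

Answer: ac$aaccbb
2

Derivation:
All 9 rotations (rotation i = S[i:]+S[:i]):
  rot[0] = aabcbcca$
  rot[1] = abcbcca$a
  rot[2] = bcbcca$aa
  rot[3] = cbcca$aab
  rot[4] = bcca$aabc
  rot[5] = cca$aabcb
  rot[6] = ca$aabcbc
  rot[7] = a$aabcbcc
  rot[8] = $aabcbcca
Sorted (with $ < everything):
  sorted[0] = $aabcbcca  (last char: 'a')
  sorted[1] = a$aabcbcc  (last char: 'c')
  sorted[2] = aabcbcca$  (last char: '$')
  sorted[3] = abcbcca$a  (last char: 'a')
  sorted[4] = bcbcca$aa  (last char: 'a')
  sorted[5] = bcca$aabc  (last char: 'c')
  sorted[6] = ca$aabcbc  (last char: 'c')
  sorted[7] = cbcca$aab  (last char: 'b')
  sorted[8] = cca$aabcb  (last char: 'b')
Last column: ac$aaccbb
Original string S is at sorted index 2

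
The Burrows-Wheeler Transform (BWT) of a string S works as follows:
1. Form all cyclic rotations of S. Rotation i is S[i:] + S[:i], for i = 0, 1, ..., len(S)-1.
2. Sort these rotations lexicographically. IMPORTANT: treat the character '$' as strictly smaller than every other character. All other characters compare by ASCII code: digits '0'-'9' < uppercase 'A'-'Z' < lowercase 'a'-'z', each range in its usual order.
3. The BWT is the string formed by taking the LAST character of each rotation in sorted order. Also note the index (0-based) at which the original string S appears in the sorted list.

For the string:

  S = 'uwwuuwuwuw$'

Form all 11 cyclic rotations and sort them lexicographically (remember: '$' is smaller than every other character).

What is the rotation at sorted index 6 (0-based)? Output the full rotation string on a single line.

Answer: w$uwwuuwuwu

Derivation:
All 11 rotations (rotation i = S[i:]+S[:i]):
  rot[0] = uwwuuwuwuw$
  rot[1] = wwuuwuwuw$u
  rot[2] = wuuwuwuw$uw
  rot[3] = uuwuwuw$uww
  rot[4] = uwuwuw$uwwu
  rot[5] = wuwuw$uwwuu
  rot[6] = uwuw$uwwuuw
  rot[7] = wuw$uwwuuwu
  rot[8] = uw$uwwuuwuw
  rot[9] = w$uwwuuwuwu
  rot[10] = $uwwuuwuwuw
Sorted (with $ < everything):
  sorted[0] = $uwwuuwuwuw
  sorted[1] = uuwuwuw$uww
  sorted[2] = uw$uwwuuwuw
  sorted[3] = uwuw$uwwuuw
  sorted[4] = uwuwuw$uwwu
  sorted[5] = uwwuuwuwuw$
  sorted[6] = w$uwwuuwuwu
  sorted[7] = wuuwuwuw$uw
  sorted[8] = wuw$uwwuuwu
  sorted[9] = wuwuw$uwwuu
  sorted[10] = wwuuwuwuw$u
sorted[6] = w$uwwuuwuwu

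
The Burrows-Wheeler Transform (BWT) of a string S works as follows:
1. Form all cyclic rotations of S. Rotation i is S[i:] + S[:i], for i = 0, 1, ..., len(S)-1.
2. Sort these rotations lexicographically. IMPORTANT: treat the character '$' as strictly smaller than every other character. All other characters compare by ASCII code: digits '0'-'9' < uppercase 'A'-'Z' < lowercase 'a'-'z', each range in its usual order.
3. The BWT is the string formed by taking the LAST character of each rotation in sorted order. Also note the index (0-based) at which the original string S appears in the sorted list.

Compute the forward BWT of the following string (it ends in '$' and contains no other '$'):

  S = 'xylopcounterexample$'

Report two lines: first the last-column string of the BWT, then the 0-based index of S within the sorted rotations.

All 20 rotations (rotation i = S[i:]+S[:i]):
  rot[0] = xylopcounterexample$
  rot[1] = ylopcounterexample$x
  rot[2] = lopcounterexample$xy
  rot[3] = opcounterexample$xyl
  rot[4] = pcounterexample$xylo
  rot[5] = counterexample$xylop
  rot[6] = ounterexample$xylopc
  rot[7] = unterexample$xylopco
  rot[8] = nterexample$xylopcou
  rot[9] = terexample$xylopcoun
  rot[10] = erexample$xylopcount
  rot[11] = rexample$xylopcounte
  rot[12] = example$xylopcounter
  rot[13] = xample$xylopcountere
  rot[14] = ample$xylopcounterex
  rot[15] = mple$xylopcounterexa
  rot[16] = ple$xylopcounterexam
  rot[17] = le$xylopcounterexamp
  rot[18] = e$xylopcounterexampl
  rot[19] = $xylopcounterexample
Sorted (with $ < everything):
  sorted[0] = $xylopcounterexample  (last char: 'e')
  sorted[1] = ample$xylopcounterex  (last char: 'x')
  sorted[2] = counterexample$xylop  (last char: 'p')
  sorted[3] = e$xylopcounterexampl  (last char: 'l')
  sorted[4] = erexample$xylopcount  (last char: 't')
  sorted[5] = example$xylopcounter  (last char: 'r')
  sorted[6] = le$xylopcounterexamp  (last char: 'p')
  sorted[7] = lopcounterexample$xy  (last char: 'y')
  sorted[8] = mple$xylopcounterexa  (last char: 'a')
  sorted[9] = nterexample$xylopcou  (last char: 'u')
  sorted[10] = opcounterexample$xyl  (last char: 'l')
  sorted[11] = ounterexample$xylopc  (last char: 'c')
  sorted[12] = pcounterexample$xylo  (last char: 'o')
  sorted[13] = ple$xylopcounterexam  (last char: 'm')
  sorted[14] = rexample$xylopcounte  (last char: 'e')
  sorted[15] = terexample$xylopcoun  (last char: 'n')
  sorted[16] = unterexample$xylopco  (last char: 'o')
  sorted[17] = xample$xylopcountere  (last char: 'e')
  sorted[18] = xylopcounterexample$  (last char: '$')
  sorted[19] = ylopcounterexample$x  (last char: 'x')
Last column: expltrpyaulcomenoe$x
Original string S is at sorted index 18

Answer: expltrpyaulcomenoe$x
18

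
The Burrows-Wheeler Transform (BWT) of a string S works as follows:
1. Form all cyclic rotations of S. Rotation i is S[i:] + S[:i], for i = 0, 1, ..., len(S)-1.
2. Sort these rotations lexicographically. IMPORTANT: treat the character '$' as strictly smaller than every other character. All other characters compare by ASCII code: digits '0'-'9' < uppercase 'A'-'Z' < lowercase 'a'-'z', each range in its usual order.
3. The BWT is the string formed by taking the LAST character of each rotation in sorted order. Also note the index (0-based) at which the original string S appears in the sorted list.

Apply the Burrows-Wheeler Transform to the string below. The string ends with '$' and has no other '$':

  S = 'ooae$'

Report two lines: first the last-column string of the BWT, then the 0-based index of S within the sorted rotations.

Answer: eoao$
4

Derivation:
All 5 rotations (rotation i = S[i:]+S[:i]):
  rot[0] = ooae$
  rot[1] = oae$o
  rot[2] = ae$oo
  rot[3] = e$ooa
  rot[4] = $ooae
Sorted (with $ < everything):
  sorted[0] = $ooae  (last char: 'e')
  sorted[1] = ae$oo  (last char: 'o')
  sorted[2] = e$ooa  (last char: 'a')
  sorted[3] = oae$o  (last char: 'o')
  sorted[4] = ooae$  (last char: '$')
Last column: eoao$
Original string S is at sorted index 4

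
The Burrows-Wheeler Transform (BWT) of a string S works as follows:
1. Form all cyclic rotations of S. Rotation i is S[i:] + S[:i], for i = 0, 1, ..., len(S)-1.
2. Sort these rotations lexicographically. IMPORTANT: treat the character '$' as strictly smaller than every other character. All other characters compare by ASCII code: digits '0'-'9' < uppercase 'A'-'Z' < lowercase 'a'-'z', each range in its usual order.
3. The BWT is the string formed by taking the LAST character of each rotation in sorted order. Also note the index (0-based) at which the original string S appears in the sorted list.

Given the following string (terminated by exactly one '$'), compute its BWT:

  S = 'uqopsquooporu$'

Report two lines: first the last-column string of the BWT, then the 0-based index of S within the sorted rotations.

Answer: uuoqpoousoprq$
13

Derivation:
All 14 rotations (rotation i = S[i:]+S[:i]):
  rot[0] = uqopsquooporu$
  rot[1] = qopsquooporu$u
  rot[2] = opsquooporu$uq
  rot[3] = psquooporu$uqo
  rot[4] = squooporu$uqop
  rot[5] = quooporu$uqops
  rot[6] = uooporu$uqopsq
  rot[7] = ooporu$uqopsqu
  rot[8] = oporu$uqopsquo
  rot[9] = poru$uqopsquoo
  rot[10] = oru$uqopsquoop
  rot[11] = ru$uqopsquoopo
  rot[12] = u$uqopsquoopor
  rot[13] = $uqopsquooporu
Sorted (with $ < everything):
  sorted[0] = $uqopsquooporu  (last char: 'u')
  sorted[1] = ooporu$uqopsqu  (last char: 'u')
  sorted[2] = oporu$uqopsquo  (last char: 'o')
  sorted[3] = opsquooporu$uq  (last char: 'q')
  sorted[4] = oru$uqopsquoop  (last char: 'p')
  sorted[5] = poru$uqopsquoo  (last char: 'o')
  sorted[6] = psquooporu$uqo  (last char: 'o')
  sorted[7] = qopsquooporu$u  (last char: 'u')
  sorted[8] = quooporu$uqops  (last char: 's')
  sorted[9] = ru$uqopsquoopo  (last char: 'o')
  sorted[10] = squooporu$uqop  (last char: 'p')
  sorted[11] = u$uqopsquoopor  (last char: 'r')
  sorted[12] = uooporu$uqopsq  (last char: 'q')
  sorted[13] = uqopsquooporu$  (last char: '$')
Last column: uuoqpoousoprq$
Original string S is at sorted index 13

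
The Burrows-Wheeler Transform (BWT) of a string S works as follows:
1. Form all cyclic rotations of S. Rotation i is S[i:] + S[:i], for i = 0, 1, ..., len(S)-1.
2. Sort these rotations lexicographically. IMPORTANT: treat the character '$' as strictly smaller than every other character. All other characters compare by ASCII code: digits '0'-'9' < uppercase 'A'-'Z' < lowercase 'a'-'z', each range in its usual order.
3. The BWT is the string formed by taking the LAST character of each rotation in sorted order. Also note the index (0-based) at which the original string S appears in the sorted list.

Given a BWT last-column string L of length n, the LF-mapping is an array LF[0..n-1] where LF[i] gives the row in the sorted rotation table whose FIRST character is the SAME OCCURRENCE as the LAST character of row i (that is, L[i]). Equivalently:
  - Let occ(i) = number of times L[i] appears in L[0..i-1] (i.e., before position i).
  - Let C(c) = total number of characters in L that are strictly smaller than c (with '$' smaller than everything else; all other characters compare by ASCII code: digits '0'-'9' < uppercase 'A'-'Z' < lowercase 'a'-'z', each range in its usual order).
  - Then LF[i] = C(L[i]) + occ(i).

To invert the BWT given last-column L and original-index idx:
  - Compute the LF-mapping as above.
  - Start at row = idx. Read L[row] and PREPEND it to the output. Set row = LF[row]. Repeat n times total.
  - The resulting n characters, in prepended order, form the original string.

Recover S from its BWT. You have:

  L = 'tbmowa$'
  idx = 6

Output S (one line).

Answer: wombat$

Derivation:
LF mapping: 5 2 3 4 6 1 0
Walk LF starting at row 6, prepending L[row]:
  step 1: row=6, L[6]='$', prepend. Next row=LF[6]=0
  step 2: row=0, L[0]='t', prepend. Next row=LF[0]=5
  step 3: row=5, L[5]='a', prepend. Next row=LF[5]=1
  step 4: row=1, L[1]='b', prepend. Next row=LF[1]=2
  step 5: row=2, L[2]='m', prepend. Next row=LF[2]=3
  step 6: row=3, L[3]='o', prepend. Next row=LF[3]=4
  step 7: row=4, L[4]='w', prepend. Next row=LF[4]=6
Reversed output: wombat$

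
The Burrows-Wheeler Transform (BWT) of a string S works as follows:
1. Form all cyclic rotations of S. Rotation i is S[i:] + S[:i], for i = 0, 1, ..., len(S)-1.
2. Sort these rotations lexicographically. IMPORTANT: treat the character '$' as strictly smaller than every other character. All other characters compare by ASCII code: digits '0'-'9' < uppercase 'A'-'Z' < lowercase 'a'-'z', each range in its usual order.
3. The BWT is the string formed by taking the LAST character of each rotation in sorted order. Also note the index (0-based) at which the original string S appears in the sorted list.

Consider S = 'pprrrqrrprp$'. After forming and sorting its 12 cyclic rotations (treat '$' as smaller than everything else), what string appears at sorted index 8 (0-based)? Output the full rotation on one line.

Answer: rqrrprp$pprr

Derivation:
All 12 rotations (rotation i = S[i:]+S[:i]):
  rot[0] = pprrrqrrprp$
  rot[1] = prrrqrrprp$p
  rot[2] = rrrqrrprp$pp
  rot[3] = rrqrrprp$ppr
  rot[4] = rqrrprp$pprr
  rot[5] = qrrprp$pprrr
  rot[6] = rrprp$pprrrq
  rot[7] = rprp$pprrrqr
  rot[8] = prp$pprrrqrr
  rot[9] = rp$pprrrqrrp
  rot[10] = p$pprrrqrrpr
  rot[11] = $pprrrqrrprp
Sorted (with $ < everything):
  sorted[0] = $pprrrqrrprp
  sorted[1] = p$pprrrqrrpr
  sorted[2] = pprrrqrrprp$
  sorted[3] = prp$pprrrqrr
  sorted[4] = prrrqrrprp$p
  sorted[5] = qrrprp$pprrr
  sorted[6] = rp$pprrrqrrp
  sorted[7] = rprp$pprrrqr
  sorted[8] = rqrrprp$pprr
  sorted[9] = rrprp$pprrrq
  sorted[10] = rrqrrprp$ppr
  sorted[11] = rrrqrrprp$pp
sorted[8] = rqrrprp$pprr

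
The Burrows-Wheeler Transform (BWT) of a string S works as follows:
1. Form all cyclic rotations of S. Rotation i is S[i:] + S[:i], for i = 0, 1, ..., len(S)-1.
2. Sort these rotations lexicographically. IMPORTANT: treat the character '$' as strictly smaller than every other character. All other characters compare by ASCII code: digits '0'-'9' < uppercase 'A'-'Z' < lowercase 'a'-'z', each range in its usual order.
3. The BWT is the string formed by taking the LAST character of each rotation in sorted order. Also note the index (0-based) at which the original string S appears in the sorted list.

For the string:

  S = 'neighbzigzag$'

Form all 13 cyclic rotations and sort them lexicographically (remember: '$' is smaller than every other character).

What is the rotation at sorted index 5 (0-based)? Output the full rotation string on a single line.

All 13 rotations (rotation i = S[i:]+S[:i]):
  rot[0] = neighbzigzag$
  rot[1] = eighbzigzag$n
  rot[2] = ighbzigzag$ne
  rot[3] = ghbzigzag$nei
  rot[4] = hbzigzag$neig
  rot[5] = bzigzag$neigh
  rot[6] = zigzag$neighb
  rot[7] = igzag$neighbz
  rot[8] = gzag$neighbzi
  rot[9] = zag$neighbzig
  rot[10] = ag$neighbzigz
  rot[11] = g$neighbzigza
  rot[12] = $neighbzigzag
Sorted (with $ < everything):
  sorted[0] = $neighbzigzag
  sorted[1] = ag$neighbzigz
  sorted[2] = bzigzag$neigh
  sorted[3] = eighbzigzag$n
  sorted[4] = g$neighbzigza
  sorted[5] = ghbzigzag$nei
  sorted[6] = gzag$neighbzi
  sorted[7] = hbzigzag$neig
  sorted[8] = ighbzigzag$ne
  sorted[9] = igzag$neighbz
  sorted[10] = neighbzigzag$
  sorted[11] = zag$neighbzig
  sorted[12] = zigzag$neighb
sorted[5] = ghbzigzag$nei

Answer: ghbzigzag$nei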